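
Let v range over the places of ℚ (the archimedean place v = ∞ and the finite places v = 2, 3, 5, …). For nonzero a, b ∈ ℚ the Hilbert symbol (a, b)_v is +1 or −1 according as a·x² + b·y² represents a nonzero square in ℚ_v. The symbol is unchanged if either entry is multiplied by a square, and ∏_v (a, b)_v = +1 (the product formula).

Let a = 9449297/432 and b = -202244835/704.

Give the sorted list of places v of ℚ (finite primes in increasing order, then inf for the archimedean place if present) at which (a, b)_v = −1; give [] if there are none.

[2, 13]

Mod squares: a ≡ 167739, b ≡ -36465. Check v ∈ {∞, 2, 3, 5, 11, 13, 17, 19, 23}.
v=5: a=5^0·(≡1), b=5^1·(≡2) mod 5; (1|5)=+1, (2|5)=-1; (−1)^{0·1·2}·(+1)^1·(-1)^0 = +1.
v=17: a=17^1·(≡11), b=17^1·(≡7) mod 17; (11|17)=-1, (7|17)=-1; (−1)^{1·1·8}·(-1)^1·(-1)^1 = +1.
v=23: a=23^1·(≡2), b=23^0·(≡12) mod 23; (2|23)=+1, (12|23)=+1; (−1)^{1·0·11}·(+1)^0·(+1)^1 = +1.
v=2: v_2(a)=-4, v_2(b)=-6; units ≡ 3, 7 (mod 8); ε·ε+αω+βω = 1·1+-4·0+-6·1 ≡ 1  ⇒  (a,b)_2 = -1.
v=13: a=13^3·(≡8), b=13^3·(≡12) mod 13; (8|13)=-1, (12|13)=+1; (−1)^{3·3·6}·(-1)^3·(+1)^3 = -1.
v=19: a=19^0·(≡6), b=19^2·(≡18) mod 19; (6|19)=+1, (18|19)=-1; (−1)^{0·2·9}·(+1)^2·(-1)^0 = +1.
v=11: a=11^1·(≡5), b=11^-1·(≡6) mod 11; (5|11)=+1, (6|11)=-1; (−1)^{1·-1·5}·(+1)^-1·(-1)^1 = +1.
v=∞: 167739 > 0 and -36465 < 0  ⇒  (a,b)_∞ = +1.
v=3: a=3^-3·(≡2), b=3^1·(≡1) mod 3; (2|3)=-1, (1|3)=+1; (−1)^{-3·1·1}·(-1)^1·(+1)^-3 = +1.
(167739, -36465 / ℚ) ramifies at {2, 13}: a division algebra.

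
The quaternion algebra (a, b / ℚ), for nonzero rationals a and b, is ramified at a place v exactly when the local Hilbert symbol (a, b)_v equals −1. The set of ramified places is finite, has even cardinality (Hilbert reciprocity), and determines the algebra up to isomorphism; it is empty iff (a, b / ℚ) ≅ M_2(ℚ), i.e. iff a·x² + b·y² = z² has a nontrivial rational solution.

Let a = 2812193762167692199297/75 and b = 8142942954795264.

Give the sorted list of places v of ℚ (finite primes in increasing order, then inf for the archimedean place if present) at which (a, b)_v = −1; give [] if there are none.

[3, 11, 13, 41]

(a, b) ≡ (545259, 41) mod (ℚ^×)²; places V = {2, 3, 5, 7, 11, 13, 31, 41, ∞}.
(a,b)_7: α=2, u≡1; β=2, v≡6 (mod 7); (1|7)=+1, (6|7)=-1; sign (−1)^0·+1^2·-1^2 = +1.
(a,b)_41: α=5, u≡7; β=3, v≡10 (mod 41); (7|41)=-1, (10|41)=+1; sign (−1)^0·-1^3·+1^5 = -1.
(a,b)_2: α=0, β=8; u≡3, v≡1 (mod 8); ε(u)ε(v)=1·0, αω(v)=0·0, βω(u)=8·1; sum ≡ 0  ⇒  +1.
(a,b)_13: α=1, u≡7; β=0, v≡5 (mod 13); (7|13)=-1, (5|13)=-1; sign (−1)^0·-1^0·-1^1 = -1.
(a,b)_∞: sgn(545259)=+, sgn(41)=+, so +1.
(a,b)_31: α=5, u≡30; β=2, v≡25 (mod 31); (30|31)=-1, (25|31)=+1; sign (−1)^0·-1^2·+1^5 = +1.
(a,b)_5: α=-2, u≡4; β=0, v≡4 (mod 5); (4|5)=+1, (4|5)=+1; sign (−1)^0·+1^0·+1^-2 = +1.
(a,b)_3: α=-1, u≡1; β=4, v≡2 (mod 3); (1|3)=+1, (2|3)=-1; sign (−1)^0·+1^4·-1^-1 = -1.
(a,b)_11: α=3, u≡5; β=2, v≡10 (mod 11); (5|11)=+1, (10|11)=-1; sign (−1)^0·+1^2·-1^3 = -1.
|Ram(545259, 41)| = 4, even; anisotropic at {3, 11, 13, 41}.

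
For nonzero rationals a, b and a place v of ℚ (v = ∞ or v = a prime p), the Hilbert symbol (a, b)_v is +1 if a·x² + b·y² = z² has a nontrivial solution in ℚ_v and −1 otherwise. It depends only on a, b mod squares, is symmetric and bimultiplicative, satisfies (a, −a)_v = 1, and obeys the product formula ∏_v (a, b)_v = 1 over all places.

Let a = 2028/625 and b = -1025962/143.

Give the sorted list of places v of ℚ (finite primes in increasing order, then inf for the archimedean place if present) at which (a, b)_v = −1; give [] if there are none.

[2, 29]

Mod squares: a ≡ 3, b ≡ -8294. Check v ∈ {∞, 2, 3, 5, 7, 11, 13, 19, 29}.
v=5: a=5^-4·(≡3), b=5^0·(≡1) mod 5; (3|5)=-1, (1|5)=+1; (−1)^{-4·0·2}·(-1)^0·(+1)^-4 = +1.
v=2: v_2(a)=2, v_2(b)=1; units ≡ 3, 5 (mod 8); ε·ε+αω+βω = 1·0+2·1+1·1 ≡ 1  ⇒  (a,b)_2 = -1.
v=3: a=3^1·(≡1), b=3^0·(≡1) mod 3; (1|3)=+1, (1|3)=+1; (−1)^{1·0·1}·(+1)^0·(+1)^1 = +1.
v=19: a=19^0·(≡12), b=19^2·(≡16) mod 19; (12|19)=-1, (16|19)=+1; (−1)^{0·2·9}·(-1)^2·(+1)^0 = +1.
v=29: a=29^0·(≡18), b=29^1·(≡28) mod 29; (18|29)=-1, (28|29)=+1; (−1)^{0·1·14}·(-1)^1·(+1)^0 = -1.
v=13: a=13^2·(≡12), b=13^-1·(≡1) mod 13; (12|13)=+1, (1|13)=+1; (−1)^{2·-1·6}·(+1)^-1·(+1)^2 = +1.
v=7: a=7^0·(≡6), b=7^2·(≡2) mod 7; (6|7)=-1, (2|7)=+1; (−1)^{0·2·3}·(-1)^2·(+1)^0 = +1.
v=11: a=11^0·(≡9), b=11^-1·(≡4) mod 11; (9|11)=+1, (4|11)=+1; (−1)^{0·-1·5}·(+1)^-1·(+1)^0 = +1.
v=∞: 3 > 0 and -8294 < 0  ⇒  (a,b)_∞ = +1.
(3, -8294 / ℚ) ramifies at {2, 29}: a division algebra.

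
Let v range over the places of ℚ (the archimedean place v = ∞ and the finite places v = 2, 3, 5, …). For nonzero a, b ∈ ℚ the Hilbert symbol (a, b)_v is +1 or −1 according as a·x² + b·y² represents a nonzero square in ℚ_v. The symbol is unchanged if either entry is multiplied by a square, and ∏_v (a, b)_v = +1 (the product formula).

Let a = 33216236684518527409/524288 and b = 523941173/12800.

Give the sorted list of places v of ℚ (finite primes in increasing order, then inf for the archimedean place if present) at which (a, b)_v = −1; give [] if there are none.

[2, 29]

(a, b) ≡ (2, 40426) mod (ℚ^×)²; places V = {2, 5, 7, 11, 17, 23, 29, 41, ∞}.
(a,b)_7: α=4, u≡4; β=2, v≡4 (mod 7); (4|7)=+1, (4|7)=+1; sign (−1)^0·+1^2·+1^4 = +1.
(a,b)_11: α=2, u≡7; β=0, v≡9 (mod 11); (7|11)=-1, (9|11)=+1; sign (−1)^0·-1^0·+1^2 = +1.
(a,b)_17: α=2, u≡4; β=1, v≡13 (mod 17); (4|17)=+1, (13|17)=+1; sign (−1)^0·+1^1·+1^2 = +1.
(a,b)_5: α=0, u≡3; β=-2, v≡4 (mod 5); (3|5)=-1, (4|5)=+1; sign (−1)^0·-1^-2·+1^0 = +1.
(a,b)_41: α=2, u≡4; β=1, v≡37 (mod 41); (4|41)=+1, (37|41)=+1; sign (−1)^0·+1^1·+1^2 = +1.
(a,b)_∞: sgn(2)=+, sgn(40426)=+, so +1.
(a,b)_29: α=2, u≡26; β=1, v≡18 (mod 29); (26|29)=-1, (18|29)=-1; sign (−1)^0·-1^1·-1^2 = -1.
(a,b)_2: α=-19, β=-9; u≡1, v≡5 (mod 8); ε(u)ε(v)=0·0, αω(v)=-19·1, βω(u)=-9·0; sum ≡ 1  ⇒  -1.
(a,b)_23: α=4, u≡12; β=2, v≡22 (mod 23); (12|23)=+1, (22|23)=-1; sign (−1)^0·+1^2·-1^4 = +1.
|Ram(2, 40426)| = 2, even; anisotropic at {2, 29}.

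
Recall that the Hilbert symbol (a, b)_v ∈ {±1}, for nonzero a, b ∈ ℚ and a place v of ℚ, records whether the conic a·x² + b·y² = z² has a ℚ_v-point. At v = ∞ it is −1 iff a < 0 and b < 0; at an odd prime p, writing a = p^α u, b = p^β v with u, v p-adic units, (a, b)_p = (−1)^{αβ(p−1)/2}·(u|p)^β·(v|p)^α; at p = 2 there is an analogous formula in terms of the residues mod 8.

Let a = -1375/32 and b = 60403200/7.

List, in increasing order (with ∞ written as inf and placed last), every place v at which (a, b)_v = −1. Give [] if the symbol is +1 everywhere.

[11, 13]

(a, b) ≡ (-110, 546) mod (ℚ^×)²; places V = {2, 3, 5, 7, 11, 13, ∞}.
(a,b)_13: α=0, u≡7; β=1, v≡10 (mod 13); (7|13)=-1, (10|13)=+1; sign (−1)^0·-1^1·+1^0 = -1.
(a,b)_5: α=3, u≡2; β=2, v≡4 (mod 5); (2|5)=-1, (4|5)=+1; sign (−1)^0·-1^2·+1^3 = +1.
(a,b)_2: α=-5, β=9; u≡1, v≡1 (mod 8); ε(u)ε(v)=0·0, αω(v)=-5·0, βω(u)=9·0; sum ≡ 0  ⇒  +1.
(a,b)_3: α=0, u≡1; β=1, v≡2 (mod 3); (1|3)=+1, (2|3)=-1; sign (−1)^0·+1^1·-1^0 = +1.
(a,b)_7: α=0, u≡1; β=-1, v≡4 (mod 7); (1|7)=+1, (4|7)=+1; sign (−1)^0·+1^-1·+1^0 = +1.
(a,b)_∞: sgn(-110)=−, sgn(546)=+, so +1.
(a,b)_11: α=1, u≡4; β=2, v≡6 (mod 11); (4|11)=+1, (6|11)=-1; sign (−1)^0·+1^2·-1^1 = -1.
(-110, 546 / ℚ) ramifies at {11, 13}: a division algebra.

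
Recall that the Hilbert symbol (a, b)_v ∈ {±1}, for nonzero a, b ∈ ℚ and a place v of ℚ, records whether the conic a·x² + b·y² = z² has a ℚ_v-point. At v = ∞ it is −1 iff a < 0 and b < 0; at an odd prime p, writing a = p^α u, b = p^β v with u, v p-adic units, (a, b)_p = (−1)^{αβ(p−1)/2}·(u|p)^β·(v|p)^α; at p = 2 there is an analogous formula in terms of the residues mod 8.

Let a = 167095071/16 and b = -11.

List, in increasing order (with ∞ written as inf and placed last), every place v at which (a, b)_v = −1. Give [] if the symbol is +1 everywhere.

(a, b) ≡ (153439, -11) mod (ℚ^×)²; places V = {2, 3, 11, 13, 29, 37, ∞}.
(a,b)_3: α=2, u≡1; β=0, v≡1 (mod 3); (1|3)=+1, (1|3)=+1; sign (−1)^0·+1^0·+1^2 = +1.
(a,b)_29: α=1, u≡13; β=0, v≡18 (mod 29); (13|29)=+1, (18|29)=-1; sign (−1)^0·+1^0·-1^1 = -1.
(a,b)_11: α=3, u≡4; β=1, v≡10 (mod 11); (4|11)=+1, (10|11)=-1; sign (−1)^1·+1^1·-1^3 = +1.
(a,b)_∞: sgn(153439)=+, sgn(-11)=−, so +1.
(a,b)_37: α=1, u≡3; β=0, v≡26 (mod 37); (3|37)=+1, (26|37)=+1; sign (−1)^0·+1^0·+1^1 = +1.
(a,b)_13: α=1, u≡1; β=0, v≡2 (mod 13); (1|13)=+1, (2|13)=-1; sign (−1)^0·+1^0·-1^1 = -1.
(a,b)_2: α=-4, β=0; u≡7, v≡5 (mod 8); ε(u)ε(v)=1·0, αω(v)=-4·1, βω(u)=0·0; sum ≡ 0  ⇒  +1.
Ram(153439, -11) = {13, 29}; no ℚ_13-point on the conic.

[13, 29]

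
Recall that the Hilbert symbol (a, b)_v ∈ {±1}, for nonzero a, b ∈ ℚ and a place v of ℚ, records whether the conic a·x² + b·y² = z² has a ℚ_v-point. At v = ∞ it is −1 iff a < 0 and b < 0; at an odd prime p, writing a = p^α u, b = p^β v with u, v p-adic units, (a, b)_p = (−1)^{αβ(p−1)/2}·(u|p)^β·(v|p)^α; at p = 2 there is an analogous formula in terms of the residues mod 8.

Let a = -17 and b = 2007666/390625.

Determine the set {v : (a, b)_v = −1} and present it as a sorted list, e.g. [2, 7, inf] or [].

[]

Mod squares: a ≡ -17, b ≡ 34. Check v ∈ {∞, 2, 3, 5, 17}.
v=2: v_2(a)=0, v_2(b)=1; units ≡ 7, 1 (mod 8); ε·ε+αω+βω = 1·0+0·0+1·0 ≡ 0  ⇒  (a,b)_2 = +1.
v=∞: -17 < 0 and 34 > 0  ⇒  (a,b)_∞ = +1.
v=5: a=5^0·(≡3), b=5^-8·(≡1) mod 5; (3|5)=-1, (1|5)=+1; (−1)^{0·-8·2}·(-1)^-8·(+1)^0 = +1.
v=17: a=17^1·(≡16), b=17^1·(≡1) mod 17; (16|17)=+1, (1|17)=+1; (−1)^{1·1·8}·(+1)^1·(+1)^1 = +1.
v=3: a=3^0·(≡1), b=3^10·(≡1) mod 3; (1|3)=+1, (1|3)=+1; (−1)^{0·10·1}·(+1)^10·(+1)^0 = +1.
Every local symbol is +1, so the conic -17·x² + 34·y² = z² has ℚ_v-points for all v and hence a ℚ-point; (a, b / ℚ) ≅ M_2(ℚ).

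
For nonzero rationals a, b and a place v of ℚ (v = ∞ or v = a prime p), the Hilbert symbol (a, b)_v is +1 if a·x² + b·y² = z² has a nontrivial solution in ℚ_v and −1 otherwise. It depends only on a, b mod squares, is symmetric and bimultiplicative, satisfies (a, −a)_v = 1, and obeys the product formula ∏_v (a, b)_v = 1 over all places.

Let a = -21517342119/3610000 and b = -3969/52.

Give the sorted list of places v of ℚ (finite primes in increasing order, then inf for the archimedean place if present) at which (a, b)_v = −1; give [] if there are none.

(a, b) ≡ (-111, -13) mod (ℚ^×)²; places V = {2, 3, 5, 7, 13, 17, 19, 37, ∞}.
(a,b)_13: α=2, u≡5; β=-1, v≡12 (mod 13); (5|13)=-1, (12|13)=+1; sign (−1)^0·-1^-1·+1^2 = -1.
(a,b)_7: α=2, u≡4; β=2, v≡1 (mod 7); (4|7)=+1, (1|7)=+1; sign (−1)^0·+1^2·+1^2 = +1.
(a,b)_17: α=2, u≡13; β=0, v≡9 (mod 17); (13|17)=+1, (9|17)=+1; sign (−1)^0·+1^0·+1^2 = +1.
(a,b)_3: α=5, u≡2; β=4, v≡2 (mod 3); (2|3)=-1, (2|3)=-1; sign (−1)^0·-1^4·-1^5 = -1.
(a,b)_2: α=-4, β=-2; u≡1, v≡3 (mod 8); ε(u)ε(v)=0·1, αω(v)=-4·1, βω(u)=-2·0; sum ≡ 0  ⇒  +1.
(a,b)_∞: sgn(-111)=−, sgn(-13)=−, so -1.
(a,b)_37: α=1, u≡25; β=0, v≡24 (mod 37); (25|37)=+1, (24|37)=-1; sign (−1)^0·+1^0·-1^1 = -1.
(a,b)_19: α=-2, u≡8; β=0, v≡11 (mod 19); (8|19)=-1, (11|19)=+1; sign (−1)^0·-1^0·+1^-2 = +1.
(a,b)_5: α=-4, u≡1; β=0, v≡3 (mod 5); (1|5)=+1, (3|5)=-1; sign (−1)^0·+1^0·-1^-4 = +1.
Ram(-111, -13) = {3, 13, 37, ∞}; no ℚ_3-point on the conic.

[3, 13, 37, inf]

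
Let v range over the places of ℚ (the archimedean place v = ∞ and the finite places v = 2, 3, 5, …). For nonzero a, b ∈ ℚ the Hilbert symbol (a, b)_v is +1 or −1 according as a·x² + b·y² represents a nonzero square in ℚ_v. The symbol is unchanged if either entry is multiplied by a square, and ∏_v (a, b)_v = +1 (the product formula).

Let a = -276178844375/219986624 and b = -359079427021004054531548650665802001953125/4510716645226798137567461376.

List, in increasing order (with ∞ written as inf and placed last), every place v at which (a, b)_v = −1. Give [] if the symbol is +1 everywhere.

(a, b) ≡ (-1309, -533715) mod (ℚ^×)²; places V = {2, 3, 5, 7, 11, 13, 17, 23, 37, 41, 43, 47, ∞}.
(a,b)_∞: sgn(-1309)=−, sgn(-533715)=−, so -1.
(a,b)_47: α=2, u≡34; β=6, v≡21 (mod 47); (34|47)=+1, (21|47)=+1; sign (−1)^0·+1^6·+1^2 = +1.
(a,b)_37: α=0, u≡18; β=-2, v≡27 (mod 37); (18|37)=-1, (27|37)=+1; sign (−1)^0·-1^-2·+1^0 = +1.
(a,b)_43: α=-2, u≡23; β=-6, v≡14 (mod 43); (23|43)=+1, (14|43)=+1; sign (−1)^0·+1^-6·+1^-2 = +1.
(a,b)_5: α=4, u≡1; β=15, v≡3 (mod 5); (1|5)=+1, (3|5)=-1; sign (−1)^0·+1^15·-1^4 = +1.
(a,b)_11: α=-1, u≡2; β=2, v≡3 (mod 11); (2|11)=-1, (3|11)=+1; sign (−1)^0·-1^2·+1^-1 = +1.
(a,b)_23: α=0, u≡8; β=1, v≡18 (mod 23); (8|23)=+1, (18|23)=+1; sign (−1)^0·+1^1·+1^0 = +1.
(a,b)_17: α=1, u≡2; β=3, v≡8 (mod 17); (2|17)=+1, (8|17)=+1; sign (−1)^0·+1^3·+1^1 = +1.
(a,b)_2: α=-6, β=-14; u≡3, v≡5 (mod 8); ε(u)ε(v)=1·0, αω(v)=-6·1, βω(u)=-14·1; sum ≡ 0  ⇒  +1.
(a,b)_41: α=2, u≡22; β=6, v≡21 (mod 41); (22|41)=-1, (21|41)=+1; sign (−1)^0·-1^6·+1^2 = +1.
(a,b)_7: α=1, u≡1; β=5, v≡3 (mod 7); (1|7)=+1, (3|7)=-1; sign (−1)^1·+1^5·-1^1 = +1.
(a,b)_3: α=0, u≡2; β=-1, v≡1 (mod 3); (2|3)=-1, (1|3)=+1; sign (−1)^0·-1^-1·+1^0 = -1.
(a,b)_13: α=-2, u≡10; β=-9, v≡4 (mod 13); (10|13)=+1, (4|13)=+1; sign (−1)^0·+1^-9·+1^-2 = +1.
(-1309, -533715 / ℚ) ramifies at {3, ∞}: a division algebra.

[3, inf]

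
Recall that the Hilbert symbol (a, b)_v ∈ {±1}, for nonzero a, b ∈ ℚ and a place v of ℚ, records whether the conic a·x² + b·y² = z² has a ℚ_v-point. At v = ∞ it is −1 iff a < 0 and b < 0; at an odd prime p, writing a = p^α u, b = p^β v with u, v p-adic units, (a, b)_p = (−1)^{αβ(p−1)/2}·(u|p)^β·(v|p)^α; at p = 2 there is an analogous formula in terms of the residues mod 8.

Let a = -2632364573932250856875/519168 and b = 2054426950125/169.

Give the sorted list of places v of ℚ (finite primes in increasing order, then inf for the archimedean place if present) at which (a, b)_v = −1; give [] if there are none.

(a, b) ≡ (-33, 623645) mod (ℚ^×)²; places V = {2, 3, 5, 11, 13, 17, 23, 29, 41, ∞}.
(a,b)_2: α=-10, β=0; u≡7, v≡5 (mod 8); ε(u)ε(v)=1·0, αω(v)=-10·1, βω(u)=0·0; sum ≡ 0  ⇒  +1.
(a,b)_29: α=2, u≡28; β=1, v≡9 (mod 29); (28|29)=+1, (9|29)=+1; sign (−1)^0·+1^1·+1^2 = +1.
(a,b)_41: α=2, u≡16; β=0, v≡27 (mod 41); (16|41)=+1, (27|41)=-1; sign (−1)^0·+1^0·-1^2 = +1.
(a,b)_11: α=7, u≡6; β=5, v≡4 (mod 11); (6|11)=-1, (4|11)=+1; sign (−1)^1·-1^5·+1^7 = +1.
(a,b)_3: α=-1, u≡1; β=2, v≡2 (mod 3); (1|3)=+1, (2|3)=-1; sign (−1)^0·+1^2·-1^-1 = -1.
(a,b)_∞: sgn(-33)=−, sgn(623645)=+, so +1.
(a,b)_13: α=-2, u≡8; β=-2, v≡4 (mod 13); (8|13)=-1, (4|13)=+1; sign (−1)^0·-1^-2·+1^-2 = +1.
(a,b)_23: α=2, u≡1; β=1, v≡22 (mod 23); (1|23)=+1, (22|23)=-1; sign (−1)^0·+1^1·-1^2 = +1.
(a,b)_17: α=2, u≡15; β=1, v≡16 (mod 17); (15|17)=+1, (16|17)=+1; sign (−1)^0·+1^1·+1^2 = +1.
(a,b)_5: α=4, u≡3; β=3, v≡4 (mod 5); (3|5)=-1, (4|5)=+1; sign (−1)^0·-1^3·+1^4 = -1.
(-33, 623645 / ℚ) ramifies at {3, 5}: a division algebra.

[3, 5]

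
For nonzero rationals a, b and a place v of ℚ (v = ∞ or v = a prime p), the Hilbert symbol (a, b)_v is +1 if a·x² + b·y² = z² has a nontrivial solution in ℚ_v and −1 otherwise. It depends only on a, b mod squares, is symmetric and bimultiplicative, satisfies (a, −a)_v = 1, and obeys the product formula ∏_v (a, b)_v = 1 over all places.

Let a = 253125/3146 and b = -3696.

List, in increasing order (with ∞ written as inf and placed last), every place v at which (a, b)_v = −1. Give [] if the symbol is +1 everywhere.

Mod squares: a ≡ 130, b ≡ -231. Check v ∈ {∞, 2, 3, 5, 7, 11, 13}.
v=3: a=3^4·(≡1), b=3^1·(≡1) mod 3; (1|3)=+1, (1|3)=+1; (−1)^{4·1·1}·(+1)^1·(+1)^4 = +1.
v=13: a=13^-1·(≡10), b=13^0·(≡9) mod 13; (10|13)=+1, (9|13)=+1; (−1)^{-1·0·6}·(+1)^0·(+1)^-1 = +1.
v=∞: 130 > 0 and -231 < 0  ⇒  (a,b)_∞ = +1.
v=5: a=5^5·(≡1), b=5^0·(≡4) mod 5; (1|5)=+1, (4|5)=+1; (−1)^{5·0·2}·(+1)^0·(+1)^5 = +1.
v=11: a=11^-2·(≡1), b=11^1·(≡5) mod 11; (1|11)=+1, (5|11)=+1; (−1)^{-2·1·5}·(+1)^1·(+1)^-2 = +1.
v=7: a=7^0·(≡4), b=7^1·(≡4) mod 7; (4|7)=+1, (4|7)=+1; (−1)^{0·1·3}·(+1)^1·(+1)^0 = +1.
v=2: v_2(a)=-1, v_2(b)=4; units ≡ 1, 1 (mod 8); ε·ε+αω+βω = 0·0+-1·0+4·0 ≡ 0  ⇒  (a,b)_2 = +1.
Every local symbol is +1, so the conic 130·x² + -231·y² = z² has ℚ_v-points for all v and hence a ℚ-point; (a, b / ℚ) ≅ M_2(ℚ).

[]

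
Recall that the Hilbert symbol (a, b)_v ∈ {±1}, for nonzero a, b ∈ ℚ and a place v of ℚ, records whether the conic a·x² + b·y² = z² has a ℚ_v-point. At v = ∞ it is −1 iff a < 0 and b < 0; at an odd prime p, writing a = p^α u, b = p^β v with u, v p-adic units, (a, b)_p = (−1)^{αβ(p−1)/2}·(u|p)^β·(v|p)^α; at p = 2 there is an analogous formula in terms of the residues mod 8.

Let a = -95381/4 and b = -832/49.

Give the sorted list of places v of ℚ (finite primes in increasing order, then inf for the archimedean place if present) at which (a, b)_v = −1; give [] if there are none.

[2, 13, 23, inf]

(a, b) ≡ (-95381, -13) mod (ℚ^×)²; places V = {2, 7, 11, 13, 23, 29, ∞}.
(a,b)_29: α=1, u≡26; β=0, v≡28 (mod 29); (26|29)=-1, (28|29)=+1; sign (−1)^0·-1^0·+1^1 = +1.
(a,b)_11: α=1, u≡2; β=0, v≡3 (mod 11); (2|11)=-1, (3|11)=+1; sign (−1)^0·-1^0·+1^1 = +1.
(a,b)_2: α=-2, β=6; u≡3, v≡3 (mod 8); ε(u)ε(v)=1·1, αω(v)=-2·1, βω(u)=6·1; sum ≡ 1  ⇒  -1.
(a,b)_7: α=0, u≡2; β=-2, v≡1 (mod 7); (2|7)=+1, (1|7)=+1; sign (−1)^0·+1^-2·+1^0 = +1.
(a,b)_13: α=1, u≡2; β=1, v≡4 (mod 13); (2|13)=-1, (4|13)=+1; sign (−1)^0·-1^1·+1^1 = -1.
(a,b)_∞: sgn(-95381)=−, sgn(-13)=−, so -1.
(a,b)_23: α=1, u≡4; β=0, v≡14 (mod 23); (4|23)=+1, (14|23)=-1; sign (−1)^0·+1^0·-1^1 = -1.
Ram(-95381, -13) = {2, 13, 23, ∞}; no ℚ_2-point on the conic.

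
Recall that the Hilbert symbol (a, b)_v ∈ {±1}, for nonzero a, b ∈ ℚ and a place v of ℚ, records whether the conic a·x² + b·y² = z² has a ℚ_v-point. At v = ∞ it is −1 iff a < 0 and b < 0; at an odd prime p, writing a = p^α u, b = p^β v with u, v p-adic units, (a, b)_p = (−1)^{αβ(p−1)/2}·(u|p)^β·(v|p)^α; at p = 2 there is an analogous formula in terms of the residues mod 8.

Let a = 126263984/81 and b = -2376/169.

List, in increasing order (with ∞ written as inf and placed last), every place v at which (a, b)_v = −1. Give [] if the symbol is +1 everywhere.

[3, 11]

Mod squares: a ≡ 11, b ≡ -66. Check v ∈ {∞, 2, 3, 7, 11, 13}.
v=3: a=3^-4·(≡2), b=3^3·(≡2) mod 3; (2|3)=-1, (2|3)=-1; (−1)^{-4·3·1}·(-1)^3·(-1)^-4 = -1.
v=2: v_2(a)=4, v_2(b)=3; units ≡ 3, 7 (mod 8); ε·ε+αω+βω = 1·1+4·0+3·1 ≡ 0  ⇒  (a,b)_2 = +1.
v=11: a=11^5·(≡9), b=11^1·(≡1) mod 11; (9|11)=+1, (1|11)=+1; (−1)^{5·1·5}·(+1)^1·(+1)^5 = -1.
v=∞: 11 > 0 and -66 < 0  ⇒  (a,b)_∞ = +1.
v=13: a=13^0·(≡5), b=13^-2·(≡3) mod 13; (5|13)=-1, (3|13)=+1; (−1)^{0·-2·6}·(-1)^-2·(+1)^0 = +1.
v=7: a=7^2·(≡1), b=7^0·(≡4) mod 7; (1|7)=+1, (4|7)=+1; (−1)^{2·0·3}·(+1)^0·(+1)^2 = +1.
Ram(11, -66) = {3, 11}; no ℚ_3-point on the conic.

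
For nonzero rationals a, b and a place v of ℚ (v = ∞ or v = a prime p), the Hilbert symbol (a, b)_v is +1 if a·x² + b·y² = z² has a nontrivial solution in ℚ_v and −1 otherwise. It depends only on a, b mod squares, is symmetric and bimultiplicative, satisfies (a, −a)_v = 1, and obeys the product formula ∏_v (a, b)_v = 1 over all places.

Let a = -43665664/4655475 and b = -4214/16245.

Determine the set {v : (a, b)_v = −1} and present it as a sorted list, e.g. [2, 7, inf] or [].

[2, inf]

Mod squares: a ≡ -19, b ≡ -430. Check v ∈ {∞, 2, 3, 5, 7, 11, 19, 43, 59}.
v=11: a=11^-2·(≡3), b=11^0·(≡6) mod 11; (3|11)=+1, (6|11)=-1; (−1)^{-2·0·5}·(+1)^0·(-1)^-2 = +1.
v=∞: -19 < 0 and -430 < 0  ⇒  (a,b)_∞ = -1.
v=5: a=5^-2·(≡4), b=5^-1·(≡4) mod 5; (4|5)=+1, (4|5)=+1; (−1)^{-2·-1·2}·(+1)^-1·(+1)^-2 = +1.
v=7: a=7^2·(≡1), b=7^2·(≡1) mod 7; (1|7)=+1, (1|7)=+1; (−1)^{2·2·3}·(+1)^2·(+1)^2 = +1.
v=43: a=43^0·(≡4), b=43^1·(≡30) mod 43; (4|43)=+1, (30|43)=-1; (−1)^{0·1·21}·(+1)^1·(-1)^0 = +1.
v=2: v_2(a)=8, v_2(b)=1; units ≡ 5, 1 (mod 8); ε·ε+αω+βω = 0·0+8·0+1·1 ≡ 1  ⇒  (a,b)_2 = -1.
v=59: a=59^2·(≡32), b=59^0·(≡43) mod 59; (32|59)=-1, (43|59)=-1; (−1)^{2·0·29}·(-1)^0·(-1)^2 = +1.
v=19: a=19^-1·(≡3), b=19^-2·(≡6) mod 19; (3|19)=-1, (6|19)=+1; (−1)^{-1·-2·9}·(-1)^-2·(+1)^-1 = +1.
v=3: a=3^-4·(≡2), b=3^-2·(≡2) mod 3; (2|3)=-1, (2|3)=-1; (−1)^{-4·-2·1}·(-1)^-2·(-1)^-4 = +1.
(-19, -430 / ℚ) ramifies at {2, ∞}: a division algebra.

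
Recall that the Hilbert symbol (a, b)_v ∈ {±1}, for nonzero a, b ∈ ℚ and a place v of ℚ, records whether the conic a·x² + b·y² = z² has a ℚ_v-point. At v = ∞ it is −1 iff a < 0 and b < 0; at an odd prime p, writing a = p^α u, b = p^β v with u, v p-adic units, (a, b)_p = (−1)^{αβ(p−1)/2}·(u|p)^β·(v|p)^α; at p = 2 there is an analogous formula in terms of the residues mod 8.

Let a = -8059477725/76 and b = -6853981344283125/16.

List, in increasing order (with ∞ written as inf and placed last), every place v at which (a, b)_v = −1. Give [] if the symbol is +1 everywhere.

[3, 13, 23, inf]

(a, b) ≡ (-8402199, -13) mod (ℚ^×)²; places V = {2, 3, 5, 13, 17, 19, 23, 29, ∞}.
(a,b)_3: α=7, u≡1; β=8, v≡2 (mod 3); (1|3)=+1, (2|3)=-1; sign (−1)^0·+1^8·-1^7 = -1.
(a,b)_13: α=1, u≡2; β=1, v≡12 (mod 13); (2|13)=-1, (12|13)=+1; sign (−1)^0·-1^1·+1^1 = -1.
(a,b)_17: α=1, u≡6; β=2, v≡16 (mod 17); (6|17)=-1, (16|17)=+1; sign (−1)^0·-1^2·+1^1 = +1.
(a,b)_29: α=1, u≡2; β=2, v≡28 (mod 29); (2|29)=-1, (28|29)=+1; sign (−1)^0·-1^2·+1^1 = +1.
(a,b)_2: α=-2, β=-4; u≡1, v≡3 (mod 8); ε(u)ε(v)=0·1, αω(v)=-2·1, βω(u)=-4·0; sum ≡ 0  ⇒  +1.
(a,b)_23: α=1, u≡21; β=2, v≡5 (mod 23); (21|23)=-1, (5|23)=-1; sign (−1)^0·-1^2·-1^1 = -1.
(a,b)_19: α=-1, u≡4; β=0, v≡4 (mod 19); (4|19)=+1, (4|19)=+1; sign (−1)^0·+1^0·+1^-1 = +1.
(a,b)_5: α=2, u≡1; β=4, v≡2 (mod 5); (1|5)=+1, (2|5)=-1; sign (−1)^0·+1^4·-1^2 = +1.
(a,b)_∞: sgn(-8402199)=−, sgn(-13)=−, so -1.
|Ram(-8402199, -13)| = 4, even; anisotropic at {3, 13, 23, ∞}.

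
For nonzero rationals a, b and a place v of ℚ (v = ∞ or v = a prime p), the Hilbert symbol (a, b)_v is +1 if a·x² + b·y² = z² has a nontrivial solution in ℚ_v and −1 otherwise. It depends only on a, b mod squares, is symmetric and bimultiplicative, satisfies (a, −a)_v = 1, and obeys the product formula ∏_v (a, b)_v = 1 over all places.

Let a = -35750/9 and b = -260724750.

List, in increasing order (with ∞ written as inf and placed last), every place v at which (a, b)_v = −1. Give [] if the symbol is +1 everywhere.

(a, b) ≡ (-1430, -510) mod (ℚ^×)²; places V = {2, 3, 5, 11, 13, 17, ∞}.
(a,b)_3: α=-2, u≡1; β=1, v≡1 (mod 3); (1|3)=+1, (1|3)=+1; sign (−1)^0·+1^1·+1^-2 = +1.
(a,b)_∞: sgn(-1430)=−, sgn(-510)=−, so -1.
(a,b)_5: α=3, u≡1; β=3, v≡2 (mod 5); (1|5)=+1, (2|5)=-1; sign (−1)^0·+1^3·-1^3 = -1.
(a,b)_17: α=0, u≡2; β=1, v≡4 (mod 17); (2|17)=+1, (4|17)=+1; sign (−1)^0·+1^1·+1^0 = +1.
(a,b)_2: α=1, β=1; u≡5, v≡1 (mod 8); ε(u)ε(v)=0·0, αω(v)=1·0, βω(u)=1·1; sum ≡ 1  ⇒  -1.
(a,b)_11: α=1, u≡8; β=2, v≡7 (mod 11); (8|11)=-1, (7|11)=-1; sign (−1)^0·-1^2·-1^1 = -1.
(a,b)_13: α=1, u≡5; β=2, v≡12 (mod 13); (5|13)=-1, (12|13)=+1; sign (−1)^0·-1^2·+1^1 = +1.
|Ram(-1430, -510)| = 4, even; anisotropic at {2, 5, 11, ∞}.

[2, 5, 11, inf]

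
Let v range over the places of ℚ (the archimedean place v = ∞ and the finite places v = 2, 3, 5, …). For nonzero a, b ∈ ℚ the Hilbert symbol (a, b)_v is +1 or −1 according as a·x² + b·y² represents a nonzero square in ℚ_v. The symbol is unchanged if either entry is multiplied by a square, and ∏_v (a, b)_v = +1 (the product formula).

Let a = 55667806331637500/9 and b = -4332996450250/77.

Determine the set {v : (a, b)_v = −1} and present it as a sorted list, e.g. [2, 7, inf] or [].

Mod squares: a ≡ 455, b ≡ -770. Check v ∈ {∞, 2, 3, 5, 7, 11, 13, 17, 19, 41}.
v=5: a=5^5·(≡1), b=5^3·(≡4) mod 5; (1|5)=+1, (4|5)=+1; (−1)^{5·3·2}·(+1)^3·(+1)^5 = +1.
v=41: a=41^0·(≡23), b=41^2·(≡4) mod 41; (23|41)=+1, (4|41)=+1; (−1)^{0·2·20}·(+1)^2·(+1)^0 = +1.
v=3: a=3^-2·(≡2), b=3^0·(≡1) mod 3; (2|3)=-1, (1|3)=+1; (−1)^{-2·0·1}·(-1)^0·(+1)^-2 = +1.
v=2: v_2(a)=2, v_2(b)=1; units ≡ 7, 7 (mod 8); ε·ε+αω+βω = 1·1+2·0+1·0 ≡ 1  ⇒  (a,b)_2 = -1.
v=17: a=17^2·(≡15), b=17^0·(≡5) mod 17; (15|17)=+1, (5|17)=-1; (−1)^{2·0·8}·(+1)^0·(-1)^2 = +1.
v=∞: 455 > 0 and -770 < 0  ⇒  (a,b)_∞ = +1.
v=11: a=11^2·(≡1), b=11^-1·(≡7) mod 11; (1|11)=+1, (7|11)=-1; (−1)^{2·-1·5}·(+1)^-1·(-1)^2 = +1.
v=19: a=19^0·(≡10), b=19^2·(≡6) mod 19; (10|19)=-1, (6|19)=+1; (−1)^{0·2·9}·(-1)^2·(+1)^0 = +1.
v=7: a=7^3·(≡4), b=7^-1·(≡2) mod 7; (4|7)=+1, (2|7)=+1; (−1)^{3·-1·3}·(+1)^-1·(+1)^3 = -1.
v=13: a=13^5·(≡12), b=13^4·(≡3) mod 13; (12|13)=+1, (3|13)=+1; (−1)^{5·4·6}·(+1)^4·(+1)^5 = +1.
|Ram(455, -770)| = 2, even; anisotropic at {2, 7}.

[2, 7]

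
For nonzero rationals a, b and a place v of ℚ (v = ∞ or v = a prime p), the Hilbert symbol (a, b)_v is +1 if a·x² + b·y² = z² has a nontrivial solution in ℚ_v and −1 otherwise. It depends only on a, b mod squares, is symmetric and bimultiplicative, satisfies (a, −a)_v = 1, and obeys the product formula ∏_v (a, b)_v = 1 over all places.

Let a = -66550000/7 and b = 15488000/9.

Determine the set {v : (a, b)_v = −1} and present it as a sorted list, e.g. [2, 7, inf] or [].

(a, b) ≡ (-385, 5) mod (ℚ^×)²; places V = {2, 3, 5, 7, 11, ∞}.
(a,b)_11: α=3, u≡4; β=2, v≡9 (mod 11); (4|11)=+1, (9|11)=+1; sign (−1)^0·+1^2·+1^3 = +1.
(a,b)_∞: sgn(-385)=−, sgn(5)=+, so +1.
(a,b)_3: α=0, u≡2; β=-2, v≡2 (mod 3); (2|3)=-1, (2|3)=-1; sign (−1)^0·-1^-2·-1^0 = +1.
(a,b)_5: α=5, u≡2; β=3, v≡1 (mod 5); (2|5)=-1, (1|5)=+1; sign (−1)^0·-1^3·+1^5 = -1.
(a,b)_2: α=4, β=10; u≡7, v≡5 (mod 8); ε(u)ε(v)=1·0, αω(v)=4·1, βω(u)=10·0; sum ≡ 0  ⇒  +1.
(a,b)_7: α=-1, u≡1; β=0, v≡5 (mod 7); (1|7)=+1, (5|7)=-1; sign (−1)^0·+1^0·-1^-1 = -1.
(-385, 5 / ℚ) ramifies at {5, 7}: a division algebra.

[5, 7]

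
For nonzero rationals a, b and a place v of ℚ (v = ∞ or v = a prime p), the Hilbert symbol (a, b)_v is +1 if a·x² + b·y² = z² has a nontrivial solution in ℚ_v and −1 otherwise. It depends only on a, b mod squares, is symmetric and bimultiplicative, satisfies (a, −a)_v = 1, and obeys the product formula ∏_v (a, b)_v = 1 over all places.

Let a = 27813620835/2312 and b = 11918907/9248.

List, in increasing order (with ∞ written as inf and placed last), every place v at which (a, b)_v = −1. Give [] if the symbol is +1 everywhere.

[2, 3]

Mod squares: a ≡ 1430, b ≡ 6006. Check v ∈ {∞, 2, 3, 5, 7, 11, 13, 17}.
v=5: a=5^1·(≡1), b=5^0·(≡4) mod 5; (1|5)=+1, (4|5)=+1; (−1)^{1·0·2}·(+1)^0·(+1)^1 = +1.
v=17: a=17^-2·(≡9), b=17^-2·(≡7) mod 17; (9|17)=+1, (7|17)=-1; (−1)^{-2·-2·8}·(+1)^-2·(-1)^-2 = +1.
v=2: v_2(a)=-3, v_2(b)=-5; units ≡ 3, 3 (mod 8); ε·ε+αω+βω = 1·1+-3·1+-5·1 ≡ 1  ⇒  (a,b)_2 = -1.
v=3: a=3^8·(≡2), b=3^5·(≡1) mod 3; (2|3)=-1, (1|3)=+1; (−1)^{8·5·1}·(-1)^5·(+1)^8 = -1.
v=7: a=7^2·(≡2), b=7^3·(≡1) mod 7; (2|7)=+1, (1|7)=+1; (−1)^{2·3·3}·(+1)^3·(+1)^2 = +1.
v=∞: 1430 > 0 and 6006 > 0  ⇒  (a,b)_∞ = +1.
v=13: a=13^1·(≡6), b=13^1·(≡8) mod 13; (6|13)=-1, (8|13)=-1; (−1)^{1·1·6}·(-1)^1·(-1)^1 = +1.
v=11: a=11^3·(≡4), b=11^1·(≡6) mod 11; (4|11)=+1, (6|11)=-1; (−1)^{3·1·5}·(+1)^1·(-1)^3 = +1.
Ram(1430, 6006) = {2, 3}; no ℚ_2-point on the conic.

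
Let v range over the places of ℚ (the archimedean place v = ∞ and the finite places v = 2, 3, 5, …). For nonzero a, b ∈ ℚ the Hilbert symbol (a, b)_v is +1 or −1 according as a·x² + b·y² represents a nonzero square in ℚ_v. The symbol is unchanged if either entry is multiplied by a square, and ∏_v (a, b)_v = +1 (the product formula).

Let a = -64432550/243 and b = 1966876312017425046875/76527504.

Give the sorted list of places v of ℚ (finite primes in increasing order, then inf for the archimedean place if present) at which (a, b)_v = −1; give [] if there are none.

(a, b) ≡ (-546, 1547) mod (ℚ^×)²; places V = {2, 3, 5, 7, 13, 17, ∞}.
(a,b)_2: α=1, β=-4; u≡7, v≡3 (mod 8); ε(u)ε(v)=1·1, αω(v)=1·1, βω(u)=-4·0; sum ≡ 0  ⇒  +1.
(a,b)_5: α=2, u≡1; β=6, v≡2 (mod 5); (1|5)=+1, (2|5)=-1; sign (−1)^0·+1^6·-1^2 = +1.
(a,b)_∞: sgn(-546)=−, sgn(1547)=+, so +1.
(a,b)_3: α=-5, u≡1; β=-14, v≡2 (mod 3); (1|3)=+1, (2|3)=-1; sign (−1)^0·+1^-14·-1^-5 = -1.
(a,b)_13: α=1, u≡12; β=3, v≡11 (mod 13); (12|13)=+1, (11|13)=-1; sign (−1)^0·+1^3·-1^1 = -1.
(a,b)_7: α=3, u≡6; β=9, v≡4 (mod 7); (6|7)=-1, (4|7)=+1; sign (−1)^1·-1^9·+1^3 = +1.
(a,b)_17: α=2, u≡1; β=5, v≡11 (mod 17); (1|17)=+1, (11|17)=-1; sign (−1)^0·+1^5·-1^2 = +1.
Ram(-546, 1547) = {3, 13}; no ℚ_3-point on the conic.

[3, 13]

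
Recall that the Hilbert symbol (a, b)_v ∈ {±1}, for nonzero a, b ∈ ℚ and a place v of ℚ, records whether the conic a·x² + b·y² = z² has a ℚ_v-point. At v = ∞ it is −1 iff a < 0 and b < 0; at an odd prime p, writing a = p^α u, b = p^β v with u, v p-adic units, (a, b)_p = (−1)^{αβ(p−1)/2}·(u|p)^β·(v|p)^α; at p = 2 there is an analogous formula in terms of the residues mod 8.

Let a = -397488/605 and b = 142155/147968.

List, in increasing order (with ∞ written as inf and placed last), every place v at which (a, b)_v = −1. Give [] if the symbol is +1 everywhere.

Mod squares: a ≡ -15, b ≡ 390. Check v ∈ {∞, 2, 3, 5, 7, 11, 13, 17}.
v=17: a=17^0·(≡4), b=17^-2·(≡9) mod 17; (4|17)=+1, (9|17)=+1; (−1)^{0·-2·8}·(+1)^-2·(+1)^0 = +1.
v=13: a=13^2·(≡2), b=13^1·(≡1) mod 13; (2|13)=-1, (1|13)=+1; (−1)^{2·1·6}·(-1)^1·(+1)^2 = -1.
v=2: v_2(a)=4, v_2(b)=-9; units ≡ 1, 3 (mod 8); ε·ε+αω+βω = 0·1+4·1+-9·0 ≡ 0  ⇒  (a,b)_2 = +1.
v=7: a=7^2·(≡5), b=7^0·(≡3) mod 7; (5|7)=-1, (3|7)=-1; (−1)^{2·0·3}·(-1)^0·(-1)^2 = +1.
v=∞: -15 < 0 and 390 > 0  ⇒  (a,b)_∞ = +1.
v=5: a=5^-1·(≡2), b=5^1·(≡2) mod 5; (2|5)=-1, (2|5)=-1; (−1)^{-1·1·2}·(-1)^1·(-1)^-1 = +1.
v=3: a=3^1·(≡1), b=3^7·(≡1) mod 3; (1|3)=+1, (1|3)=+1; (−1)^{1·7·1}·(+1)^7·(+1)^1 = -1.
v=11: a=11^-2·(≡6), b=11^0·(≡5) mod 11; (6|11)=-1, (5|11)=+1; (−1)^{-2·0·5}·(-1)^0·(+1)^-2 = +1.
(-15, 390 / ℚ) ramifies at {3, 13}: a division algebra.

[3, 13]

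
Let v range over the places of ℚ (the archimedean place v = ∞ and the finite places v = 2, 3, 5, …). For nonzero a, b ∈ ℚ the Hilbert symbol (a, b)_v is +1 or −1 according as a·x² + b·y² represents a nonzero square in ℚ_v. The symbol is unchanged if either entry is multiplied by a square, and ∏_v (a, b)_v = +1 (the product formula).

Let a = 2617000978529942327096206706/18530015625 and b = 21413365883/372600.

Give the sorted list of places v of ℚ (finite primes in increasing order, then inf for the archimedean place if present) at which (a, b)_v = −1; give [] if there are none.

[2, 13, 29, 37]

Mod squares: a ≡ 12191426, b ≡ 329498. Check v ∈ {∞, 2, 3, 5, 7, 11, 13, 19, 23, 29, 37}.
v=7: a=7^4·(≡2), b=7^2·(≡2) mod 7; (2|7)=+1, (2|7)=+1; (−1)^{4·2·3}·(+1)^2·(+1)^4 = +1.
v=37: a=37^1·(≡13), b=37^0·(≡35) mod 37; (13|37)=-1, (35|37)=-1; (−1)^{1·0·18}·(-1)^0·(-1)^1 = -1.
v=∞: 12191426 > 0 and 329498 > 0  ⇒  (a,b)_∞ = +1.
v=5: a=5^-6·(≡1), b=5^-2·(≡2) mod 5; (1|5)=+1, (2|5)=-1; (−1)^{-6·-2·2}·(+1)^-2·(-1)^-6 = +1.
v=13: a=13^9·(≡2), b=13^3·(≡12) mod 13; (2|13)=-1, (12|13)=+1; (−1)^{9·3·6}·(-1)^3·(+1)^9 = -1.
v=3: a=3^-4·(≡2), b=3^-4·(≡2) mod 3; (2|3)=-1, (2|3)=-1; (−1)^{-4·-4·1}·(-1)^-4·(-1)^-4 = +1.
v=23: a=23^1·(≡8), b=23^-1·(≡20) mod 23; (8|23)=+1, (20|23)=-1; (−1)^{1·-1·11}·(+1)^-1·(-1)^1 = +1.
v=11: a=11^-4·(≡1), b=11^0·(≡1) mod 11; (1|11)=+1, (1|11)=+1; (−1)^{-4·0·5}·(+1)^0·(+1)^-4 = +1.
v=29: a=29^3·(≡15), b=29^1·(≡13) mod 29; (15|29)=-1, (13|29)=+1; (−1)^{3·1·14}·(-1)^1·(+1)^3 = -1.
v=19: a=19^5·(≡9), b=19^3·(≡18) mod 19; (9|19)=+1, (18|19)=-1; (−1)^{5·3·9}·(+1)^3·(-1)^5 = +1.
v=2: v_2(a)=1, v_2(b)=-3; units ≡ 1, 5 (mod 8); ε·ε+αω+βω = 0·0+1·1+-3·0 ≡ 1  ⇒  (a,b)_2 = -1.
(12191426, 329498 / ℚ) ramifies at {2, 13, 29, 37}: a division algebra.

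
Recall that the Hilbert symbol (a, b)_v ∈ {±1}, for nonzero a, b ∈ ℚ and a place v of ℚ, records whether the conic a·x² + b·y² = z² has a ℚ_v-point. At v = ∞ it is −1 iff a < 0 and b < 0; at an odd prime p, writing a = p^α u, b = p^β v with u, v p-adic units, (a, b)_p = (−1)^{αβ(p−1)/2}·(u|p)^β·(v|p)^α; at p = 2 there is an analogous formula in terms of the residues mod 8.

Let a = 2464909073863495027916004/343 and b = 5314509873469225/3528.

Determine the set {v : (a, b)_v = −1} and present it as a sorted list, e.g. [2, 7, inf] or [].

[3, 11]

Mod squares: a ≡ 164703, b ≡ 2. Check v ∈ {∞, 2, 3, 5, 7, 11, 13, 23, 31}.
v=23: a=23^3·(≡16), b=23^2·(≡16) mod 23; (16|23)=+1, (16|23)=+1; (−1)^{3·2·11}·(+1)^2·(+1)^3 = +1.
v=11: a=11^5·(≡2), b=11^4·(≡2) mod 11; (2|11)=-1, (2|11)=-1; (−1)^{5·4·5}·(-1)^4·(-1)^5 = -1.
v=7: a=7^-3·(≡4), b=7^-2·(≡1) mod 7; (4|7)=+1, (1|7)=+1; (−1)^{-3·-2·3}·(+1)^-2·(+1)^-3 = +1.
v=∞: 164703 > 0 and 2 > 0  ⇒  (a,b)_∞ = +1.
v=5: a=5^0·(≡3), b=5^2·(≡3) mod 5; (3|5)=-1, (3|5)=-1; (−1)^{0·2·2}·(-1)^2·(-1)^0 = +1.
v=31: a=31^3·(≡11), b=31^2·(≡25) mod 31; (11|31)=-1, (25|31)=+1; (−1)^{3·2·15}·(-1)^2·(+1)^3 = +1.
v=2: v_2(a)=2, v_2(b)=-3; units ≡ 7, 1 (mod 8); ε·ε+αω+βω = 1·0+2·0+-3·0 ≡ 0  ⇒  (a,b)_2 = +1.
v=13: a=13^6·(≡6), b=13^4·(≡8) mod 13; (6|13)=-1, (8|13)=-1; (−1)^{6·4·6}·(-1)^4·(-1)^6 = +1.
v=3: a=3^7·(≡1), b=3^-2·(≡2) mod 3; (1|3)=+1, (2|3)=-1; (−1)^{7·-2·1}·(+1)^-2·(-1)^7 = -1.
|Ram(164703, 2)| = 2, even; anisotropic at {3, 11}.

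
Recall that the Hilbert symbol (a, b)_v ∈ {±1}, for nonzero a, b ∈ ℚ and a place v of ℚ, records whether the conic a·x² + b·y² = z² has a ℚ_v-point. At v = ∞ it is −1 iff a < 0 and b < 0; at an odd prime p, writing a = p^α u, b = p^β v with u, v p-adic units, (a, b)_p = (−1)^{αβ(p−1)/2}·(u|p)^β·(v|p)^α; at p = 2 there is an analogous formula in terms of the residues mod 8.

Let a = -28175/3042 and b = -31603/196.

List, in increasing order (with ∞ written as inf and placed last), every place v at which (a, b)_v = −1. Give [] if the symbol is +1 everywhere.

(a, b) ≡ (-46, -187) mod (ℚ^×)²; places V = {2, 3, 5, 7, 11, 13, 17, 23, ∞}.
(a,b)_7: α=2, u≡5; β=-2, v≡4 (mod 7); (5|7)=-1, (4|7)=+1; sign (−1)^0·-1^-2·+1^2 = +1.
(a,b)_13: α=-2, u≡7; β=2, v≡8 (mod 13); (7|13)=-1, (8|13)=-1; sign (−1)^0·-1^2·-1^-2 = +1.
(a,b)_11: α=0, u≡3; β=1, v≡1 (mod 11); (3|11)=+1, (1|11)=+1; sign (−1)^0·+1^1·+1^0 = +1.
(a,b)_5: α=2, u≡4; β=0, v≡2 (mod 5); (4|5)=+1, (2|5)=-1; sign (−1)^0·+1^0·-1^2 = +1.
(a,b)_∞: sgn(-46)=−, sgn(-187)=−, so -1.
(a,b)_23: α=1, u≡22; β=0, v≡21 (mod 23); (22|23)=-1, (21|23)=-1; sign (−1)^0·-1^0·-1^1 = -1.
(a,b)_2: α=-1, β=-2; u≡1, v≡5 (mod 8); ε(u)ε(v)=0·0, αω(v)=-1·1, βω(u)=-2·0; sum ≡ 1  ⇒  -1.
(a,b)_3: α=-2, u≡2; β=0, v≡2 (mod 3); (2|3)=-1, (2|3)=-1; sign (−1)^0·-1^0·-1^-2 = +1.
(a,b)_17: α=0, u≡6; β=1, v≡5 (mod 17); (6|17)=-1, (5|17)=-1; sign (−1)^0·-1^1·-1^0 = -1.
(-46, -187 / ℚ) ramifies at {2, 17, 23, ∞}: a division algebra.

[2, 17, 23, inf]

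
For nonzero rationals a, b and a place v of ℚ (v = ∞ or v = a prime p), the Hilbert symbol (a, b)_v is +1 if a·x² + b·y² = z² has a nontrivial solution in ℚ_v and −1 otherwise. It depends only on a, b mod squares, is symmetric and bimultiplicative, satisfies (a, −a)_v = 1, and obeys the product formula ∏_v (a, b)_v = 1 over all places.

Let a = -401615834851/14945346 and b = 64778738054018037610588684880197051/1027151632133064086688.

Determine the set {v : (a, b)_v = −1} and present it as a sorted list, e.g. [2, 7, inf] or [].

(a, b) ≡ (-60214, 782782) mod (ℚ^×)²; places V = {2, 3, 7, 11, 13, 17, 23, 37, ∞}.
(a,b)_37: α=4, u≡5; β=12, v≡10 (mod 37); (5|37)=-1, (10|37)=+1; sign (−1)^0·-1^12·+1^4 = +1.
(a,b)_17: α=-3, u≡10; β=-9, v≡14 (mod 17); (10|17)=-1, (14|17)=-1; sign (−1)^0·-1^-9·-1^-3 = +1.
(a,b)_23: α=1, u≡13; β=3, v≡7 (mod 23); (13|23)=+1, (7|23)=-1; sign (−1)^1·+1^3·-1^1 = +1.
(a,b)_3: α=-2, u≡2; β=-6, v≡1 (mod 3); (2|3)=-1, (1|3)=+1; sign (−1)^0·-1^-6·+1^-2 = +1.
(a,b)_7: α=1, u≡1; β=3, v≡2 (mod 7); (1|7)=+1, (2|7)=+1; sign (−1)^1·+1^3·+1^1 = -1.
(a,b)_11: α=3, u≡5; β=9, v≡9 (mod 11); (5|11)=+1, (9|11)=+1; sign (−1)^1·+1^9·+1^3 = -1.
(a,b)_∞: sgn(-60214)=−, sgn(782782)=+, so +1.
(a,b)_13: α=-2, u≡2; β=-5, v≡11 (mod 13); (2|13)=-1, (11|13)=-1; sign (−1)^0·-1^-5·-1^-2 = -1.
(a,b)_2: α=-1, β=-5; u≡5, v≡7 (mod 8); ε(u)ε(v)=0·1, αω(v)=-1·0, βω(u)=-5·1; sum ≡ 1  ⇒  -1.
|Ram(-60214, 782782)| = 4, even; anisotropic at {2, 7, 11, 13}.

[2, 7, 11, 13]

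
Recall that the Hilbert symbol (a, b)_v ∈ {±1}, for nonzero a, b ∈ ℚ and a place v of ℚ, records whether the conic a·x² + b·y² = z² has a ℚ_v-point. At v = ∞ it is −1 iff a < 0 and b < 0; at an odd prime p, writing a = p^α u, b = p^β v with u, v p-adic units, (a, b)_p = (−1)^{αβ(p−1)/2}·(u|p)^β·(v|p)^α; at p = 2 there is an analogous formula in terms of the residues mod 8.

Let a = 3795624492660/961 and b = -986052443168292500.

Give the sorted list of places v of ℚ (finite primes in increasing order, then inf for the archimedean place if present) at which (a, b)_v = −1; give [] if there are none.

[5, 19]

(a, b) ≡ (146965, -77) mod (ℚ^×)²; places V = {2, 3, 5, 7, 11, 13, 17, 19, 31, ∞}.
(a,b)_7: α=3, u≡4; β=5, v≡6 (mod 7); (4|7)=+1, (6|7)=-1; sign (−1)^1·+1^5·-1^3 = +1.
(a,b)_19: α=1, u≡13; β=2, v≡18 (mod 19); (13|19)=-1, (18|19)=-1; sign (−1)^0·-1^2·-1^1 = -1.
(a,b)_31: α=-2, u≡7; β=0, v≡16 (mod 31); (7|31)=+1, (16|31)=+1; sign (−1)^0·+1^0·+1^-2 = +1.
(a,b)_13: α=1, u≡5; β=2, v≡4 (mod 13); (5|13)=-1, (4|13)=+1; sign (−1)^0·-1^2·+1^1 = +1.
(a,b)_3: α=2, u≡1; β=0, v≡1 (mod 3); (1|3)=+1, (1|3)=+1; sign (−1)^0·+1^0·+1^2 = +1.
(a,b)_17: α=1, u≡1; β=2, v≡16 (mod 17); (1|17)=+1, (16|17)=+1; sign (−1)^0·+1^2·+1^1 = +1.
(a,b)_2: α=2, β=2; u≡5, v≡3 (mod 8); ε(u)ε(v)=0·1, αω(v)=2·1, βω(u)=2·1; sum ≡ 0  ⇒  +1.
(a,b)_5: α=1, u≡2; β=4, v≡2 (mod 5); (2|5)=-1, (2|5)=-1; sign (−1)^0·-1^4·-1^1 = -1.
(a,b)_11: α=4, u≡5; β=3, v≡5 (mod 11); (5|11)=+1, (5|11)=+1; sign (−1)^0·+1^3·+1^4 = +1.
(a,b)_∞: sgn(146965)=+, sgn(-77)=−, so +1.
Ram(146965, -77) = {5, 19}; no ℚ_5-point on the conic.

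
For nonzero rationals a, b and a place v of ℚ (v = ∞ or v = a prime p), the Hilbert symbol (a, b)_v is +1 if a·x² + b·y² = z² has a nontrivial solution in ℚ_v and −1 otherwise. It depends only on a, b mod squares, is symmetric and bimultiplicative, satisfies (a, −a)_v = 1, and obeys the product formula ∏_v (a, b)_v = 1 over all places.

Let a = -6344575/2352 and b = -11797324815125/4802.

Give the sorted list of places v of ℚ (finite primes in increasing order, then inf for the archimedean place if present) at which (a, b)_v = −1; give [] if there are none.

[3, inf]

Mod squares: a ≡ -2109, b ≡ -10. Check v ∈ {∞, 2, 3, 5, 7, 19, 23, 37}.
v=2: v_2(a)=-4, v_2(b)=-1; units ≡ 3, 3 (mod 8); ε·ε+αω+βω = 1·1+-4·1+-1·1 ≡ 0  ⇒  (a,b)_2 = +1.
v=3: a=3^-1·(≡2), b=3^0·(≡2) mod 3; (2|3)=-1, (2|3)=-1; (−1)^{-1·0·1}·(-1)^0·(-1)^-1 = -1.
v=∞: -2109 < 0 and -10 < 0  ⇒  (a,b)_∞ = -1.
v=19: a=19^3·(≡8), b=19^4·(≡1) mod 19; (8|19)=-1, (1|19)=+1; (−1)^{3·4·9}·(-1)^4·(+1)^3 = +1.
v=5: a=5^2·(≡1), b=5^3·(≡2) mod 5; (1|5)=+1, (2|5)=-1; (−1)^{2·3·2}·(+1)^3·(-1)^2 = +1.
v=37: a=37^1·(≡8), b=37^2·(≡33) mod 37; (8|37)=-1, (33|37)=+1; (−1)^{1·2·18}·(-1)^2·(+1)^1 = +1.
v=7: a=7^-2·(≡6), b=7^-4·(≡2) mod 7; (6|7)=-1, (2|7)=+1; (−1)^{-2·-4·3}·(-1)^-4·(+1)^-2 = +1.
v=23: a=23^0·(≡15), b=23^2·(≡3) mod 23; (15|23)=-1, (3|23)=+1; (−1)^{0·2·11}·(-1)^2·(+1)^0 = +1.
|Ram(-2109, -10)| = 2, even; anisotropic at {3, ∞}.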